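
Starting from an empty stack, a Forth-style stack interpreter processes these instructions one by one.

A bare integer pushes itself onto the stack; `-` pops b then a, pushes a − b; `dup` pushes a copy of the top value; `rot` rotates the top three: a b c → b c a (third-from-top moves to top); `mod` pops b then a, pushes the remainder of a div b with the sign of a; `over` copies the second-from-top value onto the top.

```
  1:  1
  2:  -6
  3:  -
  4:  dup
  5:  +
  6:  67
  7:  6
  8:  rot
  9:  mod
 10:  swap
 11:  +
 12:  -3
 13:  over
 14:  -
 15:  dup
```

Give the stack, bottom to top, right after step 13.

[73, -3, 73]

1    → [1]
-6   → [1, -6]
-    → [7]
dup  → [7, 7]
+    → [14]
67   → [14, 67]
6    → [14, 67, 6]
rot  → [67, 6, 14]
mod  → [67, 6]
swap → [6, 67]
+    → [73]
-3   → [73, -3]
over → [73, -3, 73]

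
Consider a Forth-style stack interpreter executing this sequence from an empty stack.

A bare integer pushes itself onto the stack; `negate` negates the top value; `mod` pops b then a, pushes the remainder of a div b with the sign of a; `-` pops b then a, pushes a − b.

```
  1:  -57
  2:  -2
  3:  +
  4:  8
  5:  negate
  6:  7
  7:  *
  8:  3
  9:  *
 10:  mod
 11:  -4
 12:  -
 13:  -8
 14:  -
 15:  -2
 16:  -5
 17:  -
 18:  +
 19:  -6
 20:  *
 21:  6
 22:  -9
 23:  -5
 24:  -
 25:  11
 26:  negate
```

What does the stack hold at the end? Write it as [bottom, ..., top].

[264, 6, -4, -11]

-57     [-57]
-2      [-57, -2]
+       [-59]
8       [-59, 8]
negate  [-59, -8]
7       [-59, -8, 7]
*       [-59, -56]
3       [-59, -56, 3]
*       [-59, -168]
mod     [-59]
-4      [-59, -4]
-       [-55]
-8      [-55, -8]
-       [-47]
-2      [-47, -2]
-5      [-47, -2, -5]
-       [-47, 3]
+       [-44]
-6      [-44, -6]
*       [264]
6       [264, 6]
-9      [264, 6, -9]
-5      [264, 6, -9, -5]
-       [264, 6, -4]
11      [264, 6, -4, 11]
negate  [264, 6, -4, -11]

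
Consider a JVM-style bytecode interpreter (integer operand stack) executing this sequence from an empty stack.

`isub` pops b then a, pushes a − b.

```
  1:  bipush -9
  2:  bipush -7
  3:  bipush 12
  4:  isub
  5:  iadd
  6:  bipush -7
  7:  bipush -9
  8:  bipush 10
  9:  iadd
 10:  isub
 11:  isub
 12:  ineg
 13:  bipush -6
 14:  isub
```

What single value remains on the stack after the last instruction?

bipush -9 : [-9]
bipush -7 : [-9, -7]
bipush 12 : [-9, -7, 12]
isub      : [-9, -19]
iadd      : [-28]
bipush -7 : [-28, -7]
bipush -9 : [-28, -7, -9]
bipush 10 : [-28, -7, -9, 10]
iadd      : [-28, -7, 1]
isub      : [-28, -8]
isub      : [-20]
ineg      : [20]
bipush -6 : [20, -6]
isub      : [26]

26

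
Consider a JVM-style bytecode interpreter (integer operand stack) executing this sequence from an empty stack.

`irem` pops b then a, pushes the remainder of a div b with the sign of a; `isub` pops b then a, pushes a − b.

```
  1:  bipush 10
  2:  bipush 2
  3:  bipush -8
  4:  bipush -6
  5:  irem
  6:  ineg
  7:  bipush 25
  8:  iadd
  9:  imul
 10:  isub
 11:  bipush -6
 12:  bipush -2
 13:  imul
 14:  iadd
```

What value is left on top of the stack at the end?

-32

bipush 10 : [10]
bipush 2  : [10, 2]
bipush -8 : [10, 2, -8]
bipush -6 : [10, 2, -8, -6]
irem      : [10, 2, -2]
ineg      : [10, 2, 2]
bipush 25 : [10, 2, 2, 25]
iadd      : [10, 2, 27]
imul      : [10, 54]
isub      : [-44]
bipush -6 : [-44, -6]
bipush -2 : [-44, -6, -2]
imul      : [-44, 12]
iadd      : [-32]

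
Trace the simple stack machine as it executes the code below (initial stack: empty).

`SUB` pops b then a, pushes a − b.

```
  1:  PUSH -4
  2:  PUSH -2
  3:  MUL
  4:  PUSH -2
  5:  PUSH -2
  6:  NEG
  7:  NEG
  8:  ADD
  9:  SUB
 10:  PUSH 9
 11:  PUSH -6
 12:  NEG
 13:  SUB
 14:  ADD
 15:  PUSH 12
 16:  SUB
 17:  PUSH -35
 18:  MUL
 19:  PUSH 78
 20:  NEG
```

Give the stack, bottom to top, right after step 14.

[15]

PUSH -4 -> -4
PUSH -2 -> -4 -2
MUL     -> 8
PUSH -2 -> 8 -2
PUSH -2 -> 8 -2 -2
NEG     -> 8 -2 2
NEG     -> 8 -2 -2
ADD     -> 8 -4
SUB     -> 12
PUSH 9  -> 12 9
PUSH -6 -> 12 9 -6
NEG     -> 12 9 6
SUB     -> 12 3
ADD     -> 15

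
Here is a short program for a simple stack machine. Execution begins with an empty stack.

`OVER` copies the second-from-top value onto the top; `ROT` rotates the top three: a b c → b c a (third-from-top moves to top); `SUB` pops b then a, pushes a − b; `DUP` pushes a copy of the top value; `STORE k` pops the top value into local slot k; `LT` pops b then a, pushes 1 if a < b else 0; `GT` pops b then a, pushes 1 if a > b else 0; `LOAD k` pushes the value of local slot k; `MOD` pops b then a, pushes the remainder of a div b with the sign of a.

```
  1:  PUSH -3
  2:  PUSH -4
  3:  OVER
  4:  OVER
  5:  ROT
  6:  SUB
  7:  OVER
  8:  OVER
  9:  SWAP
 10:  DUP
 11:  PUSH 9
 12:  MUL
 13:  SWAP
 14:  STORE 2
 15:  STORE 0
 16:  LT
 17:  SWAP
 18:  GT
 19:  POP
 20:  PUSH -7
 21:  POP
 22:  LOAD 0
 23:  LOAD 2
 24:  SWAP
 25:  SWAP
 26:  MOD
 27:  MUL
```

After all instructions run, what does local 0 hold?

-27

PUSH -3 -> -3
PUSH -4 -> -3 -4
OVER    -> -3 -4 -3
OVER    -> -3 -4 -3 -4
ROT     -> -3 -3 -4 -4
SUB     -> -3 -3 0
OVER    -> -3 -3 0 -3
OVER    -> -3 -3 0 -3 0
SWAP    -> -3 -3 0 0 -3
DUP     -> -3 -3 0 0 -3 -3
PUSH 9  -> -3 -3 0 0 -3 -3 9
MUL     -> -3 -3 0 0 -3 -27
SWAP    -> -3 -3 0 0 -27 -3
STORE 2 -> -3 -3 0 0 -27
STORE 0 -> -3 -3 0 0
LT      -> -3 -3 0
SWAP    -> -3 0 -3
GT      -> -3 1
POP     -> -3
PUSH -7 -> -3 -7
POP     -> -3
LOAD 0  -> -3 -27
LOAD 2  -> -3 -27 -3
SWAP    -> -3 -3 -27
SWAP    -> -3 -27 -3
MOD     -> -3 0
MUL     -> 0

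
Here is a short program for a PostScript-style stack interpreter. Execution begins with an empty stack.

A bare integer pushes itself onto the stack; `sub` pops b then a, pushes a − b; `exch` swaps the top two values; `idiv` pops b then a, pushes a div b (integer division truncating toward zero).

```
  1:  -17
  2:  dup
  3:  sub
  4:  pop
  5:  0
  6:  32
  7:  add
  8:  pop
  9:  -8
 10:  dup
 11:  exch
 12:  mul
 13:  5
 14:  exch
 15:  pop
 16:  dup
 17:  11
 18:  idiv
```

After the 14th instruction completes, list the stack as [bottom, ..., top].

[5, 64]

-17  : -17
dup  : -17 -17
sub  : 0
pop  : (empty)
0    : 0
32   : 0 32
add  : 32
pop  : (empty)
-8   : -8
dup  : -8 -8
exch : -8 -8
mul  : 64
5    : 64 5
exch : 5 64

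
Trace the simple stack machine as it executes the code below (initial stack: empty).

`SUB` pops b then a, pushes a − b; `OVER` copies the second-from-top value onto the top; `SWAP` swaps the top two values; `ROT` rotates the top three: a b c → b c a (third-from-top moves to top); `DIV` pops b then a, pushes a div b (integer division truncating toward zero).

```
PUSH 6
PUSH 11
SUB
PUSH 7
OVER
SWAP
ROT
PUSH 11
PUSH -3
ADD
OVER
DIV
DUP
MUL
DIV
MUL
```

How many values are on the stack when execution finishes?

PUSH 6   6
PUSH 11  6 11
SUB      -5
PUSH 7   -5 7
OVER     -5 7 -5
SWAP     -5 -5 7
ROT      -5 7 -5
PUSH 11  -5 7 -5 11
PUSH -3  -5 7 -5 11 -3
ADD      -5 7 -5 8
OVER     -5 7 -5 8 -5
DIV      -5 7 -5 -1
DUP      -5 7 -5 -1 -1
MUL      -5 7 -5 1
DIV      -5 7 -5
MUL      -5 -35

2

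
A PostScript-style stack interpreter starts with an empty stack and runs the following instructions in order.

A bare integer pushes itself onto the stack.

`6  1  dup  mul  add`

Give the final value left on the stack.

7

6   → [6]
1   → [6, 1]
dup → [6, 1, 1]
mul → [6, 1]
add → [7]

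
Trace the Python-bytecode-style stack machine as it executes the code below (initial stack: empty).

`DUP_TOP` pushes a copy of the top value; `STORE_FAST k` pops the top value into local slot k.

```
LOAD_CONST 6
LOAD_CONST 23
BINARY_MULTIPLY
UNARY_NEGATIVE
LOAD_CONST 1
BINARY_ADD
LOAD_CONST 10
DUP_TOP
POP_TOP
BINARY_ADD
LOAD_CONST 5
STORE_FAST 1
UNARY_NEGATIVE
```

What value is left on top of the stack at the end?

LOAD_CONST 6    -> 6
LOAD_CONST 23   -> 6 23
BINARY_MULTIPLY -> 138
UNARY_NEGATIVE  -> -138
LOAD_CONST 1    -> -138 1
BINARY_ADD      -> -137
LOAD_CONST 10   -> -137 10
DUP_TOP         -> -137 10 10
POP_TOP         -> -137 10
BINARY_ADD      -> -127
LOAD_CONST 5    -> -127 5
STORE_FAST 1    -> -127
UNARY_NEGATIVE  -> 127

127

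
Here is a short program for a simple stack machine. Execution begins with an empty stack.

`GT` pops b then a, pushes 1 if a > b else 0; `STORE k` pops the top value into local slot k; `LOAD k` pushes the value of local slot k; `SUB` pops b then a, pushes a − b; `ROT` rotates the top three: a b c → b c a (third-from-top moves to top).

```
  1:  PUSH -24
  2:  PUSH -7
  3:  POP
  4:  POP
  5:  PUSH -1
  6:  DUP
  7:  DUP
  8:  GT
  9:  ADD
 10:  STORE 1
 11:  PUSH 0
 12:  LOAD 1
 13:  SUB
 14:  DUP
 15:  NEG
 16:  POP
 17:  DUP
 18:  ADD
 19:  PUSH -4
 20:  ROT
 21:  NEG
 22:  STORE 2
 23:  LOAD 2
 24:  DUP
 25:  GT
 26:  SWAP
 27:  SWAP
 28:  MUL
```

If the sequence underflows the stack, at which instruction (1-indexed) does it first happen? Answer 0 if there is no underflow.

20

PUSH -24  [-24]
PUSH -7   [-24, -7]
POP       [-24]
POP       []
PUSH -1   [-1]
DUP       [-1, -1]
DUP       [-1, -1, -1]
GT        [-1, 0]
ADD       [-1]
STORE 1   []
PUSH 0    [0]
LOAD 1    [0, -1]
SUB       [1]
DUP       [1, 1]
NEG       [1, -1]
POP       [1]
DUP       [1, 1]
ADD       [2]
PUSH -4   [2, -4]
ROT  — needs 3 operands, stack has 2 → underflow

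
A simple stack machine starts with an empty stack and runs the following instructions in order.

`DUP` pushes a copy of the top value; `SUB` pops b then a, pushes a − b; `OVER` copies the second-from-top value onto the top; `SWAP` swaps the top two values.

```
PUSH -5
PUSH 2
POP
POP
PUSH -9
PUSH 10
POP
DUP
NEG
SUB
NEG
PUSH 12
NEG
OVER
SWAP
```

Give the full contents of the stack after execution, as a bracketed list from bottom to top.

PUSH -5 : -5
PUSH 2  : -5 2
POP     : -5
POP     : (empty)
PUSH -9 : -9
PUSH 10 : -9 10
POP     : -9
DUP     : -9 -9
NEG     : -9 9
SUB     : -18
NEG     : 18
PUSH 12 : 18 12
NEG     : 18 -12
OVER    : 18 -12 18
SWAP    : 18 18 -12

[18, 18, -12]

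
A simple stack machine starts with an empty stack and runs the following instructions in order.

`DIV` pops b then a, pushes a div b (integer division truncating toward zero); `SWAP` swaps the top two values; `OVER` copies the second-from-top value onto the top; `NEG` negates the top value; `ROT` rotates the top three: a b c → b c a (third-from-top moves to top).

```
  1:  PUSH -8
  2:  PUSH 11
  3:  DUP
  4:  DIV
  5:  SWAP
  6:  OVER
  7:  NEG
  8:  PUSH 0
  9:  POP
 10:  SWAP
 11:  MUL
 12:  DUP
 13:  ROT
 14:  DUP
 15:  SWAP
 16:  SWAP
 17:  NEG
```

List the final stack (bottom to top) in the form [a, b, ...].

[8, 8, 1, -1]

PUSH -8 : [-8]
PUSH 11 : [-8, 11]
DUP     : [-8, 11, 11]
DIV     : [-8, 1]
SWAP    : [1, -8]
OVER    : [1, -8, 1]
NEG     : [1, -8, -1]
PUSH 0  : [1, -8, -1, 0]
POP     : [1, -8, -1]
SWAP    : [1, -1, -8]
MUL     : [1, 8]
DUP     : [1, 8, 8]
ROT     : [8, 8, 1]
DUP     : [8, 8, 1, 1]
SWAP    : [8, 8, 1, 1]
SWAP    : [8, 8, 1, 1]
NEG     : [8, 8, 1, -1]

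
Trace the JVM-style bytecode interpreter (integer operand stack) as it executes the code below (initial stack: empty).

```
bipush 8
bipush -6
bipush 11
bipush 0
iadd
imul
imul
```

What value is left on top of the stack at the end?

bipush 8  : [8]
bipush -6 : [8, -6]
bipush 11 : [8, -6, 11]
bipush 0  : [8, -6, 11, 0]
iadd      : [8, -6, 11]
imul      : [8, -66]
imul      : [-528]

-528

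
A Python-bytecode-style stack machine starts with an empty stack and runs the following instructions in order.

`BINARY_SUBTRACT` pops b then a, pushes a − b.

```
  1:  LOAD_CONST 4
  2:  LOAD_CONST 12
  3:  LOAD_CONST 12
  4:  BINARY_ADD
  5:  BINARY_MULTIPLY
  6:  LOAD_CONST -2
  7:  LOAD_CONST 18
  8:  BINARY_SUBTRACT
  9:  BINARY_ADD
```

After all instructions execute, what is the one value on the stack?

76

LOAD_CONST 4    -> [4]
LOAD_CONST 12   -> [4, 12]
LOAD_CONST 12   -> [4, 12, 12]
BINARY_ADD      -> [4, 24]
BINARY_MULTIPLY -> [96]
LOAD_CONST -2   -> [96, -2]
LOAD_CONST 18   -> [96, -2, 18]
BINARY_SUBTRACT -> [96, -20]
BINARY_ADD      -> [76]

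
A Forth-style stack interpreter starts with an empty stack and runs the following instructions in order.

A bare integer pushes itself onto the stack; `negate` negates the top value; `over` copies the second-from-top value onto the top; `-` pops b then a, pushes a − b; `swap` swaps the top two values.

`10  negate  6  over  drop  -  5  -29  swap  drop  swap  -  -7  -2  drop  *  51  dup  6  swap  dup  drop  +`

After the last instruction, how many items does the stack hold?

10     : [10]
negate : [-10]
6      : [-10, 6]
over   : [-10, 6, -10]
drop   : [-10, 6]
-      : [-16]
5      : [-16, 5]
-29    : [-16, 5, -29]
swap   : [-16, -29, 5]
drop   : [-16, -29]
swap   : [-29, -16]
-      : [-13]
-7     : [-13, -7]
-2     : [-13, -7, -2]
drop   : [-13, -7]
*      : [91]
51     : [91, 51]
dup    : [91, 51, 51]
6      : [91, 51, 51, 6]
swap   : [91, 51, 6, 51]
dup    : [91, 51, 6, 51, 51]
drop   : [91, 51, 6, 51]
+      : [91, 51, 57]

3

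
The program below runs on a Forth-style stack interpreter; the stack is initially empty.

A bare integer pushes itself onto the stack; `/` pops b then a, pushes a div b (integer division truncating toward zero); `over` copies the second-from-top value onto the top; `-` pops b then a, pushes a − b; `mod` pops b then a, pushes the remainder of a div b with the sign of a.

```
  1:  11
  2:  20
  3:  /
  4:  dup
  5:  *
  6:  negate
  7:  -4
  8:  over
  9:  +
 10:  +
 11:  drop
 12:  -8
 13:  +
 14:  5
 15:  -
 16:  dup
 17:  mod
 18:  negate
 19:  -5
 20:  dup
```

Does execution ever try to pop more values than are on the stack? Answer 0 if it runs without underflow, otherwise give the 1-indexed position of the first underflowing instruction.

13

11     → 11
20     → 11 20
/      → 0
dup    → 0 0
*      → 0
negate → 0
-4     → 0 -4
over   → 0 -4 0
+      → 0 -4
+      → -4
drop   → (empty)
-8     → -8
+  — needs 2 operands, stack has 1 → underflow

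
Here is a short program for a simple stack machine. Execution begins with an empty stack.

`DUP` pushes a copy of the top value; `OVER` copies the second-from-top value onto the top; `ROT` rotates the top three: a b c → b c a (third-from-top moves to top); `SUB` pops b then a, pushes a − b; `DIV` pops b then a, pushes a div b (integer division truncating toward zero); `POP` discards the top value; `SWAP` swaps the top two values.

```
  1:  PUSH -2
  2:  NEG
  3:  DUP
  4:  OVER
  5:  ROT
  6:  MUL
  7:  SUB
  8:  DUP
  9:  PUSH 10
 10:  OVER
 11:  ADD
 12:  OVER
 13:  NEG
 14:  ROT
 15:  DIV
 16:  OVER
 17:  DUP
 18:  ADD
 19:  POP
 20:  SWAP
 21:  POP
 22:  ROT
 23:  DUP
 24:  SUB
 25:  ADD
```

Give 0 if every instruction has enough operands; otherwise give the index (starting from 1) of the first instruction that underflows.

PUSH -2 → [-2]
NEG     → [2]
DUP     → [2, 2]
OVER    → [2, 2, 2]
ROT     → [2, 2, 2]
MUL     → [2, 4]
SUB     → [-2]
DUP     → [-2, -2]
PUSH 10 → [-2, -2, 10]
OVER    → [-2, -2, 10, -2]
ADD     → [-2, -2, 8]
OVER    → [-2, -2, 8, -2]
NEG     → [-2, -2, 8, 2]
ROT     → [-2, 8, 2, -2]
DIV     → [-2, 8, -1]
OVER    → [-2, 8, -1, 8]
DUP     → [-2, 8, -1, 8, 8]
ADD     → [-2, 8, -1, 16]
POP     → [-2, 8, -1]
SWAP    → [-2, -1, 8]
POP     → [-2, -1]
ROT  — needs 3 operands, stack has 2 → underflow

22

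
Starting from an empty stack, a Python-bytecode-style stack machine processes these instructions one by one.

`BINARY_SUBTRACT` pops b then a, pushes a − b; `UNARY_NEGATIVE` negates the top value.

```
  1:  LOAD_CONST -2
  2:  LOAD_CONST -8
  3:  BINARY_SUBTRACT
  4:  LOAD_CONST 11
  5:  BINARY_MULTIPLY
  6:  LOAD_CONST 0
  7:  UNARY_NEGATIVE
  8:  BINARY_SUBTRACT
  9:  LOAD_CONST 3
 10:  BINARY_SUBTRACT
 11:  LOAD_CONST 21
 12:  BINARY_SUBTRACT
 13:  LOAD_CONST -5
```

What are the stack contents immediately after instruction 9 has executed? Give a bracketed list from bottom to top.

[66, 3]

LOAD_CONST -2   -> -2
LOAD_CONST -8   -> -2 -8
BINARY_SUBTRACT -> 6
LOAD_CONST 11   -> 6 11
BINARY_MULTIPLY -> 66
LOAD_CONST 0    -> 66 0
UNARY_NEGATIVE  -> 66 0
BINARY_SUBTRACT -> 66
LOAD_CONST 3    -> 66 3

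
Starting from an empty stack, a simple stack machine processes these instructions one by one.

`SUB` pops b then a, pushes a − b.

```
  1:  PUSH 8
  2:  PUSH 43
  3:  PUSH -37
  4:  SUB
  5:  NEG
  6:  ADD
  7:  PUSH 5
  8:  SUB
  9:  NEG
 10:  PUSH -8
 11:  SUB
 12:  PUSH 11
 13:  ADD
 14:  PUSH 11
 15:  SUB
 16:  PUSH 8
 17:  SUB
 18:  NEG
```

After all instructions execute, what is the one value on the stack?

-77

PUSH 8    [8]
PUSH 43   [8, 43]
PUSH -37  [8, 43, -37]
SUB       [8, 80]
NEG       [8, -80]
ADD       [-72]
PUSH 5    [-72, 5]
SUB       [-77]
NEG       [77]
PUSH -8   [77, -8]
SUB       [85]
PUSH 11   [85, 11]
ADD       [96]
PUSH 11   [96, 11]
SUB       [85]
PUSH 8    [85, 8]
SUB       [77]
NEG       [-77]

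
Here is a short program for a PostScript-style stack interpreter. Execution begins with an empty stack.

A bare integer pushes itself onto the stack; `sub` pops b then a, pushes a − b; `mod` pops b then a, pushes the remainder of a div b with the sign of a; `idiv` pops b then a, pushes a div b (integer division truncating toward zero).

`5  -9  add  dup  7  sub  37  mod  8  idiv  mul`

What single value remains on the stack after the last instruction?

4

5     [5]
-9    [5, -9]
add   [-4]
dup   [-4, -4]
7     [-4, -4, 7]
sub   [-4, -11]
37    [-4, -11, 37]
mod   [-4, -11]
8     [-4, -11, 8]
idiv  [-4, -1]
mul   [4]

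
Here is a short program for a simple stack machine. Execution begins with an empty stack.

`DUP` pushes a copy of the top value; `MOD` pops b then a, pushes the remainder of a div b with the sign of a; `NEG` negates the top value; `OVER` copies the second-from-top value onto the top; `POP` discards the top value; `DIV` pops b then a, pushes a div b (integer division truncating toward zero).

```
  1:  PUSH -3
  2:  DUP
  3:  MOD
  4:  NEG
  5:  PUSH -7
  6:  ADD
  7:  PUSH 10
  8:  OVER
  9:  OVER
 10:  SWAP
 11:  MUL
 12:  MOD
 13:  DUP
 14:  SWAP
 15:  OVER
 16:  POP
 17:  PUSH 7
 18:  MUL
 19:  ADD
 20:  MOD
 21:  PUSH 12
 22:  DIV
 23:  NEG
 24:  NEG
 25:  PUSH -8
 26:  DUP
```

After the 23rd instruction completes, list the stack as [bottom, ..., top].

[0]

PUSH -3  -3
DUP      -3 -3
MOD      0
NEG      0
PUSH -7  0 -7
ADD      -7
PUSH 10  -7 10
OVER     -7 10 -7
OVER     -7 10 -7 10
SWAP     -7 10 10 -7
MUL      -7 10 -70
MOD      -7 10
DUP      -7 10 10
SWAP     -7 10 10
OVER     -7 10 10 10
POP      -7 10 10
PUSH 7   -7 10 10 7
MUL      -7 10 70
ADD      -7 80
MOD      -7
PUSH 12  -7 12
DIV      0
NEG      0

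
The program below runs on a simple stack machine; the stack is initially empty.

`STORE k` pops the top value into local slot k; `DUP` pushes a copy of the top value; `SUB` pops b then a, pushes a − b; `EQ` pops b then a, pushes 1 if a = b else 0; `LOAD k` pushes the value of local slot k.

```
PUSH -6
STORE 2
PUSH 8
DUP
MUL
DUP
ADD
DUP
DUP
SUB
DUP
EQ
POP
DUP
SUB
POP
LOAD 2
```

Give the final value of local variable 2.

-6

PUSH -6 → -6
STORE 2 → (empty)
PUSH 8  → 8
DUP     → 8 8
MUL     → 64
DUP     → 64 64
ADD     → 128
DUP     → 128 128
DUP     → 128 128 128
SUB     → 128 0
DUP     → 128 0 0
EQ      → 128 1
POP     → 128
DUP     → 128 128
SUB     → 0
POP     → (empty)
LOAD 2  → -6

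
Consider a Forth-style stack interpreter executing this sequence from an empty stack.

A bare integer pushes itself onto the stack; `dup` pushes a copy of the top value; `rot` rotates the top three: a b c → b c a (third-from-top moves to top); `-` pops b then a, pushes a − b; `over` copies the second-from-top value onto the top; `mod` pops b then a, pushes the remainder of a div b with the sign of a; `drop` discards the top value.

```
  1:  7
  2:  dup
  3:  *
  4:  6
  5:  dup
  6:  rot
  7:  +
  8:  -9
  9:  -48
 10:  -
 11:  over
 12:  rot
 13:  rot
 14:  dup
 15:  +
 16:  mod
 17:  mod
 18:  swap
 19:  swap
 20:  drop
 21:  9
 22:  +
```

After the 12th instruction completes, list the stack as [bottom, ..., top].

7    → [7]
dup  → [7, 7]
*    → [49]
6    → [49, 6]
dup  → [49, 6, 6]
rot  → [6, 6, 49]
+    → [6, 55]
-9   → [6, 55, -9]
-48  → [6, 55, -9, -48]
-    → [6, 55, 39]
over → [6, 55, 39, 55]
rot  → [6, 39, 55, 55]

[6, 39, 55, 55]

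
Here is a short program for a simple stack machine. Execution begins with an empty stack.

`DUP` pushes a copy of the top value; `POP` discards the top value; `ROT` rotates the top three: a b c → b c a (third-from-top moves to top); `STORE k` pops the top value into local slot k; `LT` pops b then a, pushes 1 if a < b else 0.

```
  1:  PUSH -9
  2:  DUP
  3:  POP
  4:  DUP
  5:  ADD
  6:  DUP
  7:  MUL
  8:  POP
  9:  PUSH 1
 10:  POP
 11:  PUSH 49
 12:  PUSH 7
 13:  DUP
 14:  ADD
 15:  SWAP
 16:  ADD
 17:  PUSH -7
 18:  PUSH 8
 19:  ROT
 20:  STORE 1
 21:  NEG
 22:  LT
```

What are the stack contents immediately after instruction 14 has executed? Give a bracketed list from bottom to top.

PUSH -9  -9
DUP      -9 -9
POP      -9
DUP      -9 -9
ADD      -18
DUP      -18 -18
MUL      324
POP      (empty)
PUSH 1   1
POP      (empty)
PUSH 49  49
PUSH 7   49 7
DUP      49 7 7
ADD      49 14

[49, 14]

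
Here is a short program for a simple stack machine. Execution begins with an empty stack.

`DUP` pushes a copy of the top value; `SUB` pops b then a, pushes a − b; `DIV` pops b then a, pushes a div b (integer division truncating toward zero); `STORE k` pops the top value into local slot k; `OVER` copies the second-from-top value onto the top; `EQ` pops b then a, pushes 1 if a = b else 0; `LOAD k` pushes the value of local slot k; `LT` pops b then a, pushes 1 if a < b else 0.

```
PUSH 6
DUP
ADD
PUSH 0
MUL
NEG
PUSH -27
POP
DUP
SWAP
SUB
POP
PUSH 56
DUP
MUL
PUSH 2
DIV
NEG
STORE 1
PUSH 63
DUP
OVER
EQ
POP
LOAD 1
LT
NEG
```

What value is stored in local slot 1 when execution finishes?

PUSH 6   : 6
DUP      : 6 6
ADD      : 12
PUSH 0   : 12 0
MUL      : 0
NEG      : 0
PUSH -27 : 0 -27
POP      : 0
DUP      : 0 0
SWAP     : 0 0
SUB      : 0
POP      : (empty)
PUSH 56  : 56
DUP      : 56 56
MUL      : 3136
PUSH 2   : 3136 2
DIV      : 1568
NEG      : -1568
STORE 1  : (empty)
PUSH 63  : 63
DUP      : 63 63
OVER     : 63 63 63
EQ       : 63 1
POP      : 63
LOAD 1   : 63 -1568
LT       : 0
NEG      : 0

-1568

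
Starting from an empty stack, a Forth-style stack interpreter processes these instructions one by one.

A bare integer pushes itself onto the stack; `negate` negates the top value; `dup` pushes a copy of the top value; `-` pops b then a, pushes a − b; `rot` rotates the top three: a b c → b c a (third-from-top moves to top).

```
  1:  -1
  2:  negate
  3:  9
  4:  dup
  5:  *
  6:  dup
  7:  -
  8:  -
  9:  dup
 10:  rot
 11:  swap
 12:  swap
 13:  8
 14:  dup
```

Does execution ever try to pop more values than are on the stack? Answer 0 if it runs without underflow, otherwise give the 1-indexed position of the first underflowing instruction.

10

-1     : [-1]
negate : [1]
9      : [1, 9]
dup    : [1, 9, 9]
*      : [1, 81]
dup    : [1, 81, 81]
-      : [1, 0]
-      : [1]
dup    : [1, 1]
rot  — needs 3 operands, stack has 2 → underflow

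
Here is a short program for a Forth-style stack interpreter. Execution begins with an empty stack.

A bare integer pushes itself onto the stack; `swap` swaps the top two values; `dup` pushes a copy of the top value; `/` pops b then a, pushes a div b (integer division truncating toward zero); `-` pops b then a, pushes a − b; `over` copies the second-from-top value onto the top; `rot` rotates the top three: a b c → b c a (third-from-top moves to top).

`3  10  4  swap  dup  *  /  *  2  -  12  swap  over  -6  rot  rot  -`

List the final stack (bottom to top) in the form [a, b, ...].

3    → 3
10   → 3 10
4    → 3 10 4
swap → 3 4 10
dup  → 3 4 10 10
*    → 3 4 100
/    → 3 0
*    → 0
2    → 0 2
-    → -2
12   → -2 12
swap → 12 -2
over → 12 -2 12
-6   → 12 -2 12 -6
rot  → 12 12 -6 -2
rot  → 12 -6 -2 12
-    → 12 -6 -14

[12, -6, -14]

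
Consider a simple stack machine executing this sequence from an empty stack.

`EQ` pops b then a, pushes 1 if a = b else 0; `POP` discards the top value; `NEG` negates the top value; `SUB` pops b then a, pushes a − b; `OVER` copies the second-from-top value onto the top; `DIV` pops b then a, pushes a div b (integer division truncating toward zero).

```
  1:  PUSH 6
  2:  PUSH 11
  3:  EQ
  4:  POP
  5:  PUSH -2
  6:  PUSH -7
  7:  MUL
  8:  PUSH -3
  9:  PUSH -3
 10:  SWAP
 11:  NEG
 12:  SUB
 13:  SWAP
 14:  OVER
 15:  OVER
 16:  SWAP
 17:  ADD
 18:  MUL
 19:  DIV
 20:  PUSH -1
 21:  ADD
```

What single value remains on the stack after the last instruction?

-1

PUSH 6  : [6]
PUSH 11 : [6, 11]
EQ      : [0]
POP     : []
PUSH -2 : [-2]
PUSH -7 : [-2, -7]
MUL     : [14]
PUSH -3 : [14, -3]
PUSH -3 : [14, -3, -3]
SWAP    : [14, -3, -3]
NEG     : [14, -3, 3]
SUB     : [14, -6]
SWAP    : [-6, 14]
OVER    : [-6, 14, -6]
OVER    : [-6, 14, -6, 14]
SWAP    : [-6, 14, 14, -6]
ADD     : [-6, 14, 8]
MUL     : [-6, 112]
DIV     : [0]
PUSH -1 : [0, -1]
ADD     : [-1]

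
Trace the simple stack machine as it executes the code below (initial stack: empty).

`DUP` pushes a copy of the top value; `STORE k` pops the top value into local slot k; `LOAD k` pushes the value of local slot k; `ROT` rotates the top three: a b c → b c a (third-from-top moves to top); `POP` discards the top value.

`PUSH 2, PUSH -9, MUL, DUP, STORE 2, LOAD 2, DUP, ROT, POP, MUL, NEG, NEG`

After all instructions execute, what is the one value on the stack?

324

PUSH 2   [2]
PUSH -9  [2, -9]
MUL      [-18]
DUP      [-18, -18]
STORE 2  [-18]
LOAD 2   [-18, -18]
DUP      [-18, -18, -18]
ROT      [-18, -18, -18]
POP      [-18, -18]
MUL      [324]
NEG      [-324]
NEG      [324]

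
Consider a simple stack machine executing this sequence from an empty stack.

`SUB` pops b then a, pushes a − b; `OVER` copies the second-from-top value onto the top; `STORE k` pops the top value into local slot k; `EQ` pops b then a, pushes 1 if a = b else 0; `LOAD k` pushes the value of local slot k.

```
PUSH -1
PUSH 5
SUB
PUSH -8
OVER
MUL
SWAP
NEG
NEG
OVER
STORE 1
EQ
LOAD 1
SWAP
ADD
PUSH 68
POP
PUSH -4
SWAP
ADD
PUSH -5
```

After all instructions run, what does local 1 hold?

PUSH -1 → -1
PUSH 5  → -1 5
SUB     → -6
PUSH -8 → -6 -8
OVER    → -6 -8 -6
MUL     → -6 48
SWAP    → 48 -6
NEG     → 48 6
NEG     → 48 -6
OVER    → 48 -6 48
STORE 1 → 48 -6
EQ      → 0
LOAD 1  → 0 48
SWAP    → 48 0
ADD     → 48
PUSH 68 → 48 68
POP     → 48
PUSH -4 → 48 -4
SWAP    → -4 48
ADD     → 44
PUSH -5 → 44 -5

48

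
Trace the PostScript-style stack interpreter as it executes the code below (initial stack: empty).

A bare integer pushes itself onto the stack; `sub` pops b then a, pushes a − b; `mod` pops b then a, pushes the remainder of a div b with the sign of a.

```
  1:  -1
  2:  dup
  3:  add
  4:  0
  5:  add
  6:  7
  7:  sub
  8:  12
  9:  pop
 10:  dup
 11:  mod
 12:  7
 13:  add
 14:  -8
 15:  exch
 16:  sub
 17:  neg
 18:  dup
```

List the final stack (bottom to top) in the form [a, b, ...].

-1   : -1
dup  : -1 -1
add  : -2
0    : -2 0
add  : -2
7    : -2 7
sub  : -9
12   : -9 12
pop  : -9
dup  : -9 -9
mod  : 0
7    : 0 7
add  : 7
-8   : 7 -8
exch : -8 7
sub  : -15
neg  : 15
dup  : 15 15

[15, 15]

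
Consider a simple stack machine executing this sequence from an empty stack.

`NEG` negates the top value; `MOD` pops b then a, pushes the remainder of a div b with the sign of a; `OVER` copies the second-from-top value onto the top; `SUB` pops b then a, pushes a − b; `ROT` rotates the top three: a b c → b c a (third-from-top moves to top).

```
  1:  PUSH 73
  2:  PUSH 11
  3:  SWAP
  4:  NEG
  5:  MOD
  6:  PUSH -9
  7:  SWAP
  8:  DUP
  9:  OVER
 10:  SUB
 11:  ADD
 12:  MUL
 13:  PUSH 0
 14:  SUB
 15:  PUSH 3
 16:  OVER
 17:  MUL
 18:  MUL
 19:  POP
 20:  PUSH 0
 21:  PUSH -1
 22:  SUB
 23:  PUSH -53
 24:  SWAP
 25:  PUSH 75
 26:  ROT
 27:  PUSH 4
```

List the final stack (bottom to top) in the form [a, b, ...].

[1, 75, -53, 4]

PUSH 73  : [73]
PUSH 11  : [73, 11]
SWAP     : [11, 73]
NEG      : [11, -73]
MOD      : [11]
PUSH -9  : [11, -9]
SWAP     : [-9, 11]
DUP      : [-9, 11, 11]
OVER     : [-9, 11, 11, 11]
SUB      : [-9, 11, 0]
ADD      : [-9, 11]
MUL      : [-99]
PUSH 0   : [-99, 0]
SUB      : [-99]
PUSH 3   : [-99, 3]
OVER     : [-99, 3, -99]
MUL      : [-99, -297]
MUL      : [29403]
POP      : []
PUSH 0   : [0]
PUSH -1  : [0, -1]
SUB      : [1]
PUSH -53 : [1, -53]
SWAP     : [-53, 1]
PUSH 75  : [-53, 1, 75]
ROT      : [1, 75, -53]
PUSH 4   : [1, 75, -53, 4]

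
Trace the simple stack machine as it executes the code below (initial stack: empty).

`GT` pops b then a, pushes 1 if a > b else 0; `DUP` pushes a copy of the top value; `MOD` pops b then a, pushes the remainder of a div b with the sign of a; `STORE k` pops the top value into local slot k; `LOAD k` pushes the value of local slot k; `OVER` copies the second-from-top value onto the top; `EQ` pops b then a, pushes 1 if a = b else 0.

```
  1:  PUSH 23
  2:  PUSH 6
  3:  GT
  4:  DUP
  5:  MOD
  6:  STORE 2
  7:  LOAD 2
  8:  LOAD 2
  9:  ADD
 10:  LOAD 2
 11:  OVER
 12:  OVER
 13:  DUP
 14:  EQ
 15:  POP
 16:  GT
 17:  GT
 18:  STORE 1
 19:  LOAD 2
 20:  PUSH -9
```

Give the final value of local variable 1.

PUSH 23  [23]
PUSH 6   [23, 6]
GT       [1]
DUP      [1, 1]
MOD      [0]
STORE 2  []
LOAD 2   [0]
LOAD 2   [0, 0]
ADD      [0]
LOAD 2   [0, 0]
OVER     [0, 0, 0]
OVER     [0, 0, 0, 0]
DUP      [0, 0, 0, 0, 0]
EQ       [0, 0, 0, 1]
POP      [0, 0, 0]
GT       [0, 0]
GT       [0]
STORE 1  []
LOAD 2   [0]
PUSH -9  [0, -9]

0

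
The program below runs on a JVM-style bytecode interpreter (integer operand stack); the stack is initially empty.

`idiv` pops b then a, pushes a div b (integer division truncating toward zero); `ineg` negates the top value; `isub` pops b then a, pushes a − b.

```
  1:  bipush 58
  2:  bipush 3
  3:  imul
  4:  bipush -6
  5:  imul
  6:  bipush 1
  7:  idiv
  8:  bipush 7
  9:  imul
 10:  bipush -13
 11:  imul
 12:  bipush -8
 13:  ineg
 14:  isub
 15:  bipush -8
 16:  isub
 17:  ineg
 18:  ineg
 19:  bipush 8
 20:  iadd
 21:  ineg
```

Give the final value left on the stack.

-95012

bipush 58  : [58]
bipush 3   : [58, 3]
imul       : [174]
bipush -6  : [174, -6]
imul       : [-1044]
bipush 1   : [-1044, 1]
idiv       : [-1044]
bipush 7   : [-1044, 7]
imul       : [-7308]
bipush -13 : [-7308, -13]
imul       : [95004]
bipush -8  : [95004, -8]
ineg       : [95004, 8]
isub       : [94996]
bipush -8  : [94996, -8]
isub       : [95004]
ineg       : [-95004]
ineg       : [95004]
bipush 8   : [95004, 8]
iadd       : [95012]
ineg       : [-95012]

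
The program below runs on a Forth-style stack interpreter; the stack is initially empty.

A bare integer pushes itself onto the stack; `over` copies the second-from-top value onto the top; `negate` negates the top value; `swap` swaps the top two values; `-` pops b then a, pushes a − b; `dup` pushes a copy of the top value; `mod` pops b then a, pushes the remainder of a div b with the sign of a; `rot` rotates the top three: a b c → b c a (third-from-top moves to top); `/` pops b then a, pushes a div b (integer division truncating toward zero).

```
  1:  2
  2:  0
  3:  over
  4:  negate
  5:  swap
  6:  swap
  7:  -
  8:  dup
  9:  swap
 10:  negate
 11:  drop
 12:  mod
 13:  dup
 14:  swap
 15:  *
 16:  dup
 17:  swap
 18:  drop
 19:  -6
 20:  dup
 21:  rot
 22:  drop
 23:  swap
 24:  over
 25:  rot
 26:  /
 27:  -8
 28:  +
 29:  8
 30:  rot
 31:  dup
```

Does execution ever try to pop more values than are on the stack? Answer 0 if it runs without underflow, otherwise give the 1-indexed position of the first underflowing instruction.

0

2      -> [2]
0      -> [2, 0]
over   -> [2, 0, 2]
negate -> [2, 0, -2]
swap   -> [2, -2, 0]
swap   -> [2, 0, -2]
-      -> [2, 2]
dup    -> [2, 2, 2]
swap   -> [2, 2, 2]
negate -> [2, 2, -2]
drop   -> [2, 2]
mod    -> [0]
dup    -> [0, 0]
swap   -> [0, 0]
*      -> [0]
dup    -> [0, 0]
swap   -> [0, 0]
drop   -> [0]
-6     -> [0, -6]
dup    -> [0, -6, -6]
rot    -> [-6, -6, 0]
drop   -> [-6, -6]
swap   -> [-6, -6]
over   -> [-6, -6, -6]
rot    -> [-6, -6, -6]
/      -> [-6, 1]
-8     -> [-6, 1, -8]
+      -> [-6, -7]
8      -> [-6, -7, 8]
rot    -> [-7, 8, -6]
dup    -> [-7, 8, -6, -6]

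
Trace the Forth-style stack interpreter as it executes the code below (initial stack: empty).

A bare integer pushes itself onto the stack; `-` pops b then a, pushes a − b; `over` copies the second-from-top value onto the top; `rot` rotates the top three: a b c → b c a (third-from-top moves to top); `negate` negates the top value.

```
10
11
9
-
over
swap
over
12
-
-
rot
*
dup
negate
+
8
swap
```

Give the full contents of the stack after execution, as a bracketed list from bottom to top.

[10, 8, 0]

10     → [10]
11     → [10, 11]
9      → [10, 11, 9]
-      → [10, 2]
over   → [10, 2, 10]
swap   → [10, 10, 2]
over   → [10, 10, 2, 10]
12     → [10, 10, 2, 10, 12]
-      → [10, 10, 2, -2]
-      → [10, 10, 4]
rot    → [10, 4, 10]
*      → [10, 40]
dup    → [10, 40, 40]
negate → [10, 40, -40]
+      → [10, 0]
8      → [10, 0, 8]
swap   → [10, 8, 0]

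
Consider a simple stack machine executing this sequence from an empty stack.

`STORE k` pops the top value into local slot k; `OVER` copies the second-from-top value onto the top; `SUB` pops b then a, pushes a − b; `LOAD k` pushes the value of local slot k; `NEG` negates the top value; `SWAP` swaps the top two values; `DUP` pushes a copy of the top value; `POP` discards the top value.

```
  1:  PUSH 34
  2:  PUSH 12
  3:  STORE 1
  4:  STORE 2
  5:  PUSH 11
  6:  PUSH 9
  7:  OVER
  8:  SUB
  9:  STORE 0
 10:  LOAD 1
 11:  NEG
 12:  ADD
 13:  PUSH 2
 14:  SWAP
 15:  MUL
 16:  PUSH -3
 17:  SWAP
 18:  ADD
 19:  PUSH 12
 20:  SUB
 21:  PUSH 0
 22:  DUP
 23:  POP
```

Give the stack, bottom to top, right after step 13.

[-1, 2]

PUSH 34 : 34
PUSH 12 : 34 12
STORE 1 : 34
STORE 2 : (empty)
PUSH 11 : 11
PUSH 9  : 11 9
OVER    : 11 9 11
SUB     : 11 -2
STORE 0 : 11
LOAD 1  : 11 12
NEG     : 11 -12
ADD     : -1
PUSH 2  : -1 2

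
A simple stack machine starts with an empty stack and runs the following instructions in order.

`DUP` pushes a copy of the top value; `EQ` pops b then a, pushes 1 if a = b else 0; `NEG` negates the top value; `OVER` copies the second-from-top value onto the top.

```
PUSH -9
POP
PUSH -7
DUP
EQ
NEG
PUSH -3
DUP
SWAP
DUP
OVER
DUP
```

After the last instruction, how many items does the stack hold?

PUSH -9  [-9]
POP      []
PUSH -7  [-7]
DUP      [-7, -7]
EQ       [1]
NEG      [-1]
PUSH -3  [-1, -3]
DUP      [-1, -3, -3]
SWAP     [-1, -3, -3]
DUP      [-1, -3, -3, -3]
OVER     [-1, -3, -3, -3, -3]
DUP      [-1, -3, -3, -3, -3, -3]

6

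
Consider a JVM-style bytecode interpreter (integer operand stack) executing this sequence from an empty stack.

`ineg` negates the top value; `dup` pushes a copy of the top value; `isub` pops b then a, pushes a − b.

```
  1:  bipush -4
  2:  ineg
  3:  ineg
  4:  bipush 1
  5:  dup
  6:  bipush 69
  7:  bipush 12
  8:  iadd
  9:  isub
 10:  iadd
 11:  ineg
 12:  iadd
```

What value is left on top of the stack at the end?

75

bipush -4  -4
ineg       4
ineg       -4
bipush 1   -4 1
dup        -4 1 1
bipush 69  -4 1 1 69
bipush 12  -4 1 1 69 12
iadd       -4 1 1 81
isub       -4 1 -80
iadd       -4 -79
ineg       -4 79
iadd       75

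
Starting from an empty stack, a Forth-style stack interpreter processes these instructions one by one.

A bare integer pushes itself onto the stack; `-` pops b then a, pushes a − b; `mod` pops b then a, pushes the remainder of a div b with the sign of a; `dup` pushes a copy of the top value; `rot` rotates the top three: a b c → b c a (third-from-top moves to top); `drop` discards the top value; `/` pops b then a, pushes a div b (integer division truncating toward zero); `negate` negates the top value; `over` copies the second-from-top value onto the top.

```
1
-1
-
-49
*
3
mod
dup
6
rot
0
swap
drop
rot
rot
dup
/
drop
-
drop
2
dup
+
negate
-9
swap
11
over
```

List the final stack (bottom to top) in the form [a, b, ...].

[-9, -4, 11, -4]

1      -> 1
-1     -> 1 -1
-      -> 2
-49    -> 2 -49
*      -> -98
3      -> -98 3
mod    -> -2
dup    -> -2 -2
6      -> -2 -2 6
rot    -> -2 6 -2
0      -> -2 6 -2 0
swap   -> -2 6 0 -2
drop   -> -2 6 0
rot    -> 6 0 -2
rot    -> 0 -2 6
dup    -> 0 -2 6 6
/      -> 0 -2 1
drop   -> 0 -2
-      -> 2
drop   -> (empty)
2      -> 2
dup    -> 2 2
+      -> 4
negate -> -4
-9     -> -4 -9
swap   -> -9 -4
11     -> -9 -4 11
over   -> -9 -4 11 -4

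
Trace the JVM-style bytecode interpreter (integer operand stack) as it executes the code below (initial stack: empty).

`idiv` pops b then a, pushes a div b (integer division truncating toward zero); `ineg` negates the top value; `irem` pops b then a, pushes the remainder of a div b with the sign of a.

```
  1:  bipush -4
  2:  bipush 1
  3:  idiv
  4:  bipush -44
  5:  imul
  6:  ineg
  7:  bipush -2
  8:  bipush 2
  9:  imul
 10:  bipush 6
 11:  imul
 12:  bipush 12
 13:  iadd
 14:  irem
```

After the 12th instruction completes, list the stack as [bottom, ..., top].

bipush -4  → [-4]
bipush 1   → [-4, 1]
idiv       → [-4]
bipush -44 → [-4, -44]
imul       → [176]
ineg       → [-176]
bipush -2  → [-176, -2]
bipush 2   → [-176, -2, 2]
imul       → [-176, -4]
bipush 6   → [-176, -4, 6]
imul       → [-176, -24]
bipush 12  → [-176, -24, 12]

[-176, -24, 12]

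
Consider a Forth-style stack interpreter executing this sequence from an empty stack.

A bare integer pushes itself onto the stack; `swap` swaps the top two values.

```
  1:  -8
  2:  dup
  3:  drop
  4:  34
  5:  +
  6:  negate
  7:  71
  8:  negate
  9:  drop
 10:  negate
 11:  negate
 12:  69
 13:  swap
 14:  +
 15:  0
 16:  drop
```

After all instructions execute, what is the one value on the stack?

43

-8     : -8
dup    : -8 -8
drop   : -8
34     : -8 34
+      : 26
negate : -26
71     : -26 71
negate : -26 -71
drop   : -26
negate : 26
negate : -26
69     : -26 69
swap   : 69 -26
+      : 43
0      : 43 0
drop   : 43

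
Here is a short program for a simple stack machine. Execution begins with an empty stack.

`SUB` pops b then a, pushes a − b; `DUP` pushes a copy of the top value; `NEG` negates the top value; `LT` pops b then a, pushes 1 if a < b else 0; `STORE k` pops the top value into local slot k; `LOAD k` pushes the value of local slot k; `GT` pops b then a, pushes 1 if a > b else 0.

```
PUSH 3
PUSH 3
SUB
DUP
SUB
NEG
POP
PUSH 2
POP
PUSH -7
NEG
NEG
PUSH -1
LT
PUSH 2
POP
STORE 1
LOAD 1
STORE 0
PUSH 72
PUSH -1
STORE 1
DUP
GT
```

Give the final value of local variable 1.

PUSH 3  -> 3
PUSH 3  -> 3 3
SUB     -> 0
DUP     -> 0 0
SUB     -> 0
NEG     -> 0
POP     -> (empty)
PUSH 2  -> 2
POP     -> (empty)
PUSH -7 -> -7
NEG     -> 7
NEG     -> -7
PUSH -1 -> -7 -1
LT      -> 1
PUSH 2  -> 1 2
POP     -> 1
STORE 1 -> (empty)
LOAD 1  -> 1
STORE 0 -> (empty)
PUSH 72 -> 72
PUSH -1 -> 72 -1
STORE 1 -> 72
DUP     -> 72 72
GT      -> 0

-1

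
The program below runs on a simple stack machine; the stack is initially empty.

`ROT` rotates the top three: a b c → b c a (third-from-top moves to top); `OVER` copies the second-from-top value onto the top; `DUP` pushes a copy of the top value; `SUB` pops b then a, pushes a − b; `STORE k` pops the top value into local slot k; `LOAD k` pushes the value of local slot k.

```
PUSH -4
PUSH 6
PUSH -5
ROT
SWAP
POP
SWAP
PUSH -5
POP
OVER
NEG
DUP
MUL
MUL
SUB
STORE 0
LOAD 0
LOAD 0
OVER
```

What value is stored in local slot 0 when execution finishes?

PUSH -4 → [-4]
PUSH 6  → [-4, 6]
PUSH -5 → [-4, 6, -5]
ROT     → [6, -5, -4]
SWAP    → [6, -4, -5]
POP     → [6, -4]
SWAP    → [-4, 6]
PUSH -5 → [-4, 6, -5]
POP     → [-4, 6]
OVER    → [-4, 6, -4]
NEG     → [-4, 6, 4]
DUP     → [-4, 6, 4, 4]
MUL     → [-4, 6, 16]
MUL     → [-4, 96]
SUB     → [-100]
STORE 0 → []
LOAD 0  → [-100]
LOAD 0  → [-100, -100]
OVER    → [-100, -100, -100]

-100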